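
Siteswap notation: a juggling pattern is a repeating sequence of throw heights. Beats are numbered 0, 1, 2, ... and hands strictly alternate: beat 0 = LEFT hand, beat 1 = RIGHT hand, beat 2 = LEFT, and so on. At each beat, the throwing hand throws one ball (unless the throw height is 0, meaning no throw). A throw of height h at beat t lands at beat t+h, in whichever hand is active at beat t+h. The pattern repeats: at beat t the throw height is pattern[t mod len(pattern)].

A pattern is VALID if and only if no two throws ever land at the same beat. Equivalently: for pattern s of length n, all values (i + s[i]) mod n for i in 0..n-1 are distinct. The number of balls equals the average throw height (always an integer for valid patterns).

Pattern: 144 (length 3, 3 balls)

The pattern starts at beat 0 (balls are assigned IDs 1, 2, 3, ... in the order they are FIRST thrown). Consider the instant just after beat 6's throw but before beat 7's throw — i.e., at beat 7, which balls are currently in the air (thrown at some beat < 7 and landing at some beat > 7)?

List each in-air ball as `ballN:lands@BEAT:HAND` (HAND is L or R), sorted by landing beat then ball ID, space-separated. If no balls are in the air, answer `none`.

Beat 0 (L): throw ball1 h=1 -> lands@1:R; in-air after throw: [b1@1:R]
Beat 1 (R): throw ball1 h=4 -> lands@5:R; in-air after throw: [b1@5:R]
Beat 2 (L): throw ball2 h=4 -> lands@6:L; in-air after throw: [b1@5:R b2@6:L]
Beat 3 (R): throw ball3 h=1 -> lands@4:L; in-air after throw: [b3@4:L b1@5:R b2@6:L]
Beat 4 (L): throw ball3 h=4 -> lands@8:L; in-air after throw: [b1@5:R b2@6:L b3@8:L]
Beat 5 (R): throw ball1 h=4 -> lands@9:R; in-air after throw: [b2@6:L b3@8:L b1@9:R]
Beat 6 (L): throw ball2 h=1 -> lands@7:R; in-air after throw: [b2@7:R b3@8:L b1@9:R]
Beat 7 (R): throw ball2 h=4 -> lands@11:R; in-air after throw: [b3@8:L b1@9:R b2@11:R]

Answer: ball3:lands@8:L ball1:lands@9:R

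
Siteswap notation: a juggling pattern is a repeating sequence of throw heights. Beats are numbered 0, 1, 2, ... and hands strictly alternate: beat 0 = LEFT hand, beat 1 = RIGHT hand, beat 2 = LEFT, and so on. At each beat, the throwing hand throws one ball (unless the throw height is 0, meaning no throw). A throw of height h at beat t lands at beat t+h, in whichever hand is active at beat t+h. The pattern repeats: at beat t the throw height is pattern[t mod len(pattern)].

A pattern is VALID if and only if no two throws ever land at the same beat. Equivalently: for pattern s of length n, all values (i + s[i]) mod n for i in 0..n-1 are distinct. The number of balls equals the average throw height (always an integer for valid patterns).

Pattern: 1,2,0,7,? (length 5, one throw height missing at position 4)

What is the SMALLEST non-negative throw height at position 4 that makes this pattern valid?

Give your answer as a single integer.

Answer: 0

Derivation:
i=0: (0 + 1) mod 5 = 1
i=1: (1 + 2) mod 5 = 3
i=2: (2 + 0) mod 5 = 2
i=3: (3 + 7) mod 5 = 0
i=4: s[i]=? (unknown)
Known residues: [0, 1, 2, 3]; need a permutation of 0..4, so missing residue r = 4
Need (4 + s) mod 5 = 4; smallest s = (4 - 4) mod 5 = 0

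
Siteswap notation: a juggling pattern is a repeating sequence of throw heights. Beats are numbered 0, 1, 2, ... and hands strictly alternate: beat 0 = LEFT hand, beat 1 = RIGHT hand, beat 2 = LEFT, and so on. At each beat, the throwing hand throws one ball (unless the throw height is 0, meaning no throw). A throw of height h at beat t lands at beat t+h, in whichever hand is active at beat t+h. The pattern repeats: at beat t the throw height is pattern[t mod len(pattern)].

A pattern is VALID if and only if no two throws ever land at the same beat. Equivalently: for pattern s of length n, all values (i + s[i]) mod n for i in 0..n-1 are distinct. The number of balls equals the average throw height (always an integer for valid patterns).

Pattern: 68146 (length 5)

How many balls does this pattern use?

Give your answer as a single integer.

Answer: 5

Derivation:
Pattern = [6, 8, 1, 4, 6], length n = 5
  position 0: throw height = 6, running sum = 6
  position 1: throw height = 8, running sum = 14
  position 2: throw height = 1, running sum = 15
  position 3: throw height = 4, running sum = 19
  position 4: throw height = 6, running sum = 25
Total sum = 25; balls = sum / n = 25 / 5 = 5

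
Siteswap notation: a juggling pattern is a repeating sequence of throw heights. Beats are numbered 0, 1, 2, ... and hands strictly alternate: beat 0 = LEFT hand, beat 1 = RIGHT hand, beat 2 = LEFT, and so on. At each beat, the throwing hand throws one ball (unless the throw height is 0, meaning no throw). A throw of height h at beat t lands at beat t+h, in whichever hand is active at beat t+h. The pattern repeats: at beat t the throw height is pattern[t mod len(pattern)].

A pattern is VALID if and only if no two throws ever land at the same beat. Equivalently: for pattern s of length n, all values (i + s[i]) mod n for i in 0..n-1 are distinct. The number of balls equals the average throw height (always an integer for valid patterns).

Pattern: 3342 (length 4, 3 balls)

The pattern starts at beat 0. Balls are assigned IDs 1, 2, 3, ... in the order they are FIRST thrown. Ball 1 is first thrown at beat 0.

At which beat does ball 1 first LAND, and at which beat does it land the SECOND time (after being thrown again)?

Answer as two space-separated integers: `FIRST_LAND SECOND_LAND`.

Beat 0 (L): throw ball1 h=3 -> lands@3:R; in-air after throw: [b1@3:R]
Beat 1 (R): throw ball2 h=3 -> lands@4:L; in-air after throw: [b1@3:R b2@4:L]
Beat 2 (L): throw ball3 h=4 -> lands@6:L; in-air after throw: [b1@3:R b2@4:L b3@6:L]
Beat 3 (R): throw ball1 h=2 -> lands@5:R; in-air after throw: [b2@4:L b1@5:R b3@6:L]
Beat 4 (L): throw ball2 h=3 -> lands@7:R; in-air after throw: [b1@5:R b3@6:L b2@7:R]
Beat 5 (R): throw ball1 h=3 -> lands@8:L; in-air after throw: [b3@6:L b2@7:R b1@8:L]
Ball 1: thrown@0 h=3 -> first land @3; rethrown@3 h=2 -> second land @5

Answer: 3 5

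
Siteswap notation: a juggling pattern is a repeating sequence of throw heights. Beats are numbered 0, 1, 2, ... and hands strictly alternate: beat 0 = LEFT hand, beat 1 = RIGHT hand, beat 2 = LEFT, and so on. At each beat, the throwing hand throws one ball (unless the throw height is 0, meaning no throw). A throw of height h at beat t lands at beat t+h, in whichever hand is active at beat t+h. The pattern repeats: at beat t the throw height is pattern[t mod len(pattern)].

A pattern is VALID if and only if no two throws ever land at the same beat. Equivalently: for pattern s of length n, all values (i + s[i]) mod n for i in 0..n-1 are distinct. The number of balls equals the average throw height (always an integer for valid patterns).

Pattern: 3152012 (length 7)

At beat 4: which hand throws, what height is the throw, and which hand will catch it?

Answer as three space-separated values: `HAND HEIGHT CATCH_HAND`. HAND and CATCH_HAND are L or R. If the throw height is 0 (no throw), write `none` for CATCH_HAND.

Beat 4: 4 mod 2 = 0, so hand = L
Throw height = pattern[4 mod 7] = pattern[4] = 0

Answer: L 0 none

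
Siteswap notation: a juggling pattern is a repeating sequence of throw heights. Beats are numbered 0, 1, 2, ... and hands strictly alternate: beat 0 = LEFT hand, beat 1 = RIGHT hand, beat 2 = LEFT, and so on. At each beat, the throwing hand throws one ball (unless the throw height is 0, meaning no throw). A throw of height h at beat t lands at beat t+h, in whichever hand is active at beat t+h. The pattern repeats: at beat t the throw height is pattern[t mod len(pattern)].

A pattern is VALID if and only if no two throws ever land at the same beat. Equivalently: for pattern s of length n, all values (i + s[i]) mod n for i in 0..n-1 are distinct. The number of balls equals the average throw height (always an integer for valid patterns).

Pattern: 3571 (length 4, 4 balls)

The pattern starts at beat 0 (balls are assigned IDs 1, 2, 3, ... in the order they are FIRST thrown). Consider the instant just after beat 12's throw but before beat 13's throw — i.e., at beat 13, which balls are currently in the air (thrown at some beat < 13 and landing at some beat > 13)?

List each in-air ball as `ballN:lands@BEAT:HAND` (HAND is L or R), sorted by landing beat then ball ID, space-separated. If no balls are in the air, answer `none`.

Answer: ball3:lands@14:L ball1:lands@15:R ball4:lands@17:R

Derivation:
Beat 0 (L): throw ball1 h=3 -> lands@3:R; in-air after throw: [b1@3:R]
Beat 1 (R): throw ball2 h=5 -> lands@6:L; in-air after throw: [b1@3:R b2@6:L]
Beat 2 (L): throw ball3 h=7 -> lands@9:R; in-air after throw: [b1@3:R b2@6:L b3@9:R]
Beat 3 (R): throw ball1 h=1 -> lands@4:L; in-air after throw: [b1@4:L b2@6:L b3@9:R]
Beat 4 (L): throw ball1 h=3 -> lands@7:R; in-air after throw: [b2@6:L b1@7:R b3@9:R]
Beat 5 (R): throw ball4 h=5 -> lands@10:L; in-air after throw: [b2@6:L b1@7:R b3@9:R b4@10:L]
Beat 6 (L): throw ball2 h=7 -> lands@13:R; in-air after throw: [b1@7:R b3@9:R b4@10:L b2@13:R]
Beat 7 (R): throw ball1 h=1 -> lands@8:L; in-air after throw: [b1@8:L b3@9:R b4@10:L b2@13:R]
Beat 8 (L): throw ball1 h=3 -> lands@11:R; in-air after throw: [b3@9:R b4@10:L b1@11:R b2@13:R]
Beat 9 (R): throw ball3 h=5 -> lands@14:L; in-air after throw: [b4@10:L b1@11:R b2@13:R b3@14:L]
Beat 10 (L): throw ball4 h=7 -> lands@17:R; in-air after throw: [b1@11:R b2@13:R b3@14:L b4@17:R]
Beat 11 (R): throw ball1 h=1 -> lands@12:L; in-air after throw: [b1@12:L b2@13:R b3@14:L b4@17:R]
Beat 12 (L): throw ball1 h=3 -> lands@15:R; in-air after throw: [b2@13:R b3@14:L b1@15:R b4@17:R]
Beat 13 (R): throw ball2 h=5 -> lands@18:L; in-air after throw: [b3@14:L b1@15:R b4@17:R b2@18:L]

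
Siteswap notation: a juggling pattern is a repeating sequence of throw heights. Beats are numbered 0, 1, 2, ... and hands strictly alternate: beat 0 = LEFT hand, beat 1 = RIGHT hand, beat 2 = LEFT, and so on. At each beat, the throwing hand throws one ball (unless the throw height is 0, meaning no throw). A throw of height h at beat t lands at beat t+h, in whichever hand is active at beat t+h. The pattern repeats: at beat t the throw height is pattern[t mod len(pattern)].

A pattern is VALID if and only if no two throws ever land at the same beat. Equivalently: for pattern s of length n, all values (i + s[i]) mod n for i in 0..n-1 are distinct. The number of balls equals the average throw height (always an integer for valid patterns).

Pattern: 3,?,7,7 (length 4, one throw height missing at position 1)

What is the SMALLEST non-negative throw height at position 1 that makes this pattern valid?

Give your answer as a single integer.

Answer: 3

Derivation:
i=0: (0 + 3) mod 4 = 3
i=1: s[i]=? (unknown)
i=2: (2 + 7) mod 4 = 1
i=3: (3 + 7) mod 4 = 2
Known residues: [1, 2, 3]; need a permutation of 0..3, so missing residue r = 0
Need (1 + s) mod 4 = 0; smallest s = (0 - 1) mod 4 = 3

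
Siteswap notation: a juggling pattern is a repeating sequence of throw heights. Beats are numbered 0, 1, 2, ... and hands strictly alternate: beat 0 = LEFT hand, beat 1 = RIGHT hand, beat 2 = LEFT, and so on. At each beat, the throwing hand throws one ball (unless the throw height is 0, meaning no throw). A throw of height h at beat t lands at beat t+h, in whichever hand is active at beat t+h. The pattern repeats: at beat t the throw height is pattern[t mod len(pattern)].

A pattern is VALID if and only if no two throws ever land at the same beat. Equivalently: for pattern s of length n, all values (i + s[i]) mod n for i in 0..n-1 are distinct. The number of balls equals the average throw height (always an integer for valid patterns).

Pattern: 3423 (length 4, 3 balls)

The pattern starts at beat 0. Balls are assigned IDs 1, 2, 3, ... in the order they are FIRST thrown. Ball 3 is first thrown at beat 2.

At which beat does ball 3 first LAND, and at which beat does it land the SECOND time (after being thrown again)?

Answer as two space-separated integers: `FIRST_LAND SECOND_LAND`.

Beat 0 (L): throw ball1 h=3 -> lands@3:R; in-air after throw: [b1@3:R]
Beat 1 (R): throw ball2 h=4 -> lands@5:R; in-air after throw: [b1@3:R b2@5:R]
Beat 2 (L): throw ball3 h=2 -> lands@4:L; in-air after throw: [b1@3:R b3@4:L b2@5:R]
Beat 3 (R): throw ball1 h=3 -> lands@6:L; in-air after throw: [b3@4:L b2@5:R b1@6:L]
Beat 4 (L): throw ball3 h=3 -> lands@7:R; in-air after throw: [b2@5:R b1@6:L b3@7:R]
Beat 5 (R): throw ball2 h=4 -> lands@9:R; in-air after throw: [b1@6:L b3@7:R b2@9:R]
Beat 6 (L): throw ball1 h=2 -> lands@8:L; in-air after throw: [b3@7:R b1@8:L b2@9:R]
Beat 7 (R): throw ball3 h=3 -> lands@10:L; in-air after throw: [b1@8:L b2@9:R b3@10:L]
Ball 3: thrown@2 h=2 -> first land @4; rethrown@4 h=3 -> second land @7

Answer: 4 7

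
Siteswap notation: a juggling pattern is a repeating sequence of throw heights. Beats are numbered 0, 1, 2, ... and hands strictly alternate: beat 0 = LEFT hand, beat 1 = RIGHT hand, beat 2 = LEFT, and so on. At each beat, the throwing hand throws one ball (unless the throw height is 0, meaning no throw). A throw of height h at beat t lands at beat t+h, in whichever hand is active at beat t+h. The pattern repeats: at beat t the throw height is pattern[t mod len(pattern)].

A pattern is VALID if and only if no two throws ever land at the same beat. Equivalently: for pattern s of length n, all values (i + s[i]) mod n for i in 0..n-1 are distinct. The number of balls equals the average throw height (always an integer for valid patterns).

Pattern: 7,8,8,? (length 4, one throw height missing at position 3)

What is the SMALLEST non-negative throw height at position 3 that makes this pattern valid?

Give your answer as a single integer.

i=0: (0 + 7) mod 4 = 3
i=1: (1 + 8) mod 4 = 1
i=2: (2 + 8) mod 4 = 2
i=3: s[i]=? (unknown)
Known residues: [1, 2, 3]; need a permutation of 0..3, so missing residue r = 0
Need (3 + s) mod 4 = 0; smallest s = (0 - 3) mod 4 = 1

Answer: 1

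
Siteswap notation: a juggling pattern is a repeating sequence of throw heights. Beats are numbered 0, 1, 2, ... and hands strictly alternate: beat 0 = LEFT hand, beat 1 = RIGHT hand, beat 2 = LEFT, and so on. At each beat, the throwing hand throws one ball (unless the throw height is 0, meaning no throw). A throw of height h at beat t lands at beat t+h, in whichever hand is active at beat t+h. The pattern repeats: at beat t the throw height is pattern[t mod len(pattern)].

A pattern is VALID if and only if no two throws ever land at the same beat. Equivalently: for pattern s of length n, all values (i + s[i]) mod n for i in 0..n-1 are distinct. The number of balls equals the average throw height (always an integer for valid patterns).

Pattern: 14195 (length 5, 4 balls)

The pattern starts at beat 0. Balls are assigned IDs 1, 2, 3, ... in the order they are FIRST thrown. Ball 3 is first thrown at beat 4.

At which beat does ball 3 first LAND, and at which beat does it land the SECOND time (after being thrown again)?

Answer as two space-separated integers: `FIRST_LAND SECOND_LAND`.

Answer: 9 14

Derivation:
Beat 0 (L): throw ball1 h=1 -> lands@1:R; in-air after throw: [b1@1:R]
Beat 1 (R): throw ball1 h=4 -> lands@5:R; in-air after throw: [b1@5:R]
Beat 2 (L): throw ball2 h=1 -> lands@3:R; in-air after throw: [b2@3:R b1@5:R]
Beat 3 (R): throw ball2 h=9 -> lands@12:L; in-air after throw: [b1@5:R b2@12:L]
Beat 4 (L): throw ball3 h=5 -> lands@9:R; in-air after throw: [b1@5:R b3@9:R b2@12:L]
Beat 5 (R): throw ball1 h=1 -> lands@6:L; in-air after throw: [b1@6:L b3@9:R b2@12:L]
Beat 6 (L): throw ball1 h=4 -> lands@10:L; in-air after throw: [b3@9:R b1@10:L b2@12:L]
Beat 7 (R): throw ball4 h=1 -> lands@8:L; in-air after throw: [b4@8:L b3@9:R b1@10:L b2@12:L]
Beat 8 (L): throw ball4 h=9 -> lands@17:R; in-air after throw: [b3@9:R b1@10:L b2@12:L b4@17:R]
Beat 9 (R): throw ball3 h=5 -> lands@14:L; in-air after throw: [b1@10:L b2@12:L b3@14:L b4@17:R]
Beat 10 (L): throw ball1 h=1 -> lands@11:R; in-air after throw: [b1@11:R b2@12:L b3@14:L b4@17:R]
Beat 11 (R): throw ball1 h=4 -> lands@15:R; in-air after throw: [b2@12:L b3@14:L b1@15:R b4@17:R]
Beat 12 (L): throw ball2 h=1 -> lands@13:R; in-air after throw: [b2@13:R b3@14:L b1@15:R b4@17:R]
Beat 13 (R): throw ball2 h=9 -> lands@22:L; in-air after throw: [b3@14:L b1@15:R b4@17:R b2@22:L]
Beat 14 (L): throw ball3 h=5 -> lands@19:R; in-air after throw: [b1@15:R b4@17:R b3@19:R b2@22:L]
Ball 3: thrown@4 h=5 -> first land @9; rethrown@9 h=5 -> second land @14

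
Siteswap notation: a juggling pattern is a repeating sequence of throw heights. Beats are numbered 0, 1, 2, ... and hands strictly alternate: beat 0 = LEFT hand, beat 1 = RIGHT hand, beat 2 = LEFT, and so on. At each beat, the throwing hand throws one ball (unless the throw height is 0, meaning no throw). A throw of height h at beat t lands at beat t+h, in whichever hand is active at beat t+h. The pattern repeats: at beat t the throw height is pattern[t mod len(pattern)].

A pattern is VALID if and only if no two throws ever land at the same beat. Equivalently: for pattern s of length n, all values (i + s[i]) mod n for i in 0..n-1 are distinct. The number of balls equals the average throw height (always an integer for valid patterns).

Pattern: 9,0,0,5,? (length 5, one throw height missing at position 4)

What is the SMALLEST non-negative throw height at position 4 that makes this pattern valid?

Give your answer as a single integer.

Answer: 1

Derivation:
i=0: (0 + 9) mod 5 = 4
i=1: (1 + 0) mod 5 = 1
i=2: (2 + 0) mod 5 = 2
i=3: (3 + 5) mod 5 = 3
i=4: s[i]=? (unknown)
Known residues: [1, 2, 3, 4]; need a permutation of 0..4, so missing residue r = 0
Need (4 + s) mod 5 = 0; smallest s = (0 - 4) mod 5 = 1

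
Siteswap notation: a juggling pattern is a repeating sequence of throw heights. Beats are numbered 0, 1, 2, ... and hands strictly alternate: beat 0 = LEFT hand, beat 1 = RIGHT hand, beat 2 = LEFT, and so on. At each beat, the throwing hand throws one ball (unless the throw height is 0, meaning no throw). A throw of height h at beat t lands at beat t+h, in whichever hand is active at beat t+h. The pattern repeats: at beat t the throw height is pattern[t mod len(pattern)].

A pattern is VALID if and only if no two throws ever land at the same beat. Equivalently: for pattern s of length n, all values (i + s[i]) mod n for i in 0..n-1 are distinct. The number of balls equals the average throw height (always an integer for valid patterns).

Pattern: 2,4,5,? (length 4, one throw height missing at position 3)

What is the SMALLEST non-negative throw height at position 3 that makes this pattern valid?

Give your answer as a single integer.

Answer: 1

Derivation:
i=0: (0 + 2) mod 4 = 2
i=1: (1 + 4) mod 4 = 1
i=2: (2 + 5) mod 4 = 3
i=3: s[i]=? (unknown)
Known residues: [1, 2, 3]; need a permutation of 0..3, so missing residue r = 0
Need (3 + s) mod 4 = 0; smallest s = (0 - 3) mod 4 = 1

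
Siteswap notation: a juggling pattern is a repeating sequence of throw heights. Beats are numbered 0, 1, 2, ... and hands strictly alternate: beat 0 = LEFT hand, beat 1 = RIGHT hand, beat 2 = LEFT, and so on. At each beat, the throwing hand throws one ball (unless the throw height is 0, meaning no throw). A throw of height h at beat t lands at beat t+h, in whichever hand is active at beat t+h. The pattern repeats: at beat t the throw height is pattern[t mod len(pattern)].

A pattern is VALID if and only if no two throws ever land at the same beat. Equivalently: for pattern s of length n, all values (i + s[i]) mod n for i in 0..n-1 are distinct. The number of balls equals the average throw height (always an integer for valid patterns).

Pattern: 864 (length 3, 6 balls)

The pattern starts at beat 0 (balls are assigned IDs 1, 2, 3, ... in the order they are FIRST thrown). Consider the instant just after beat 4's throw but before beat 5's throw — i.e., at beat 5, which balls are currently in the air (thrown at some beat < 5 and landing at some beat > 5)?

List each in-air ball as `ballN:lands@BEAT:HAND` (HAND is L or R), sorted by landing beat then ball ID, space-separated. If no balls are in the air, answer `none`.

Beat 0 (L): throw ball1 h=8 -> lands@8:L; in-air after throw: [b1@8:L]
Beat 1 (R): throw ball2 h=6 -> lands@7:R; in-air after throw: [b2@7:R b1@8:L]
Beat 2 (L): throw ball3 h=4 -> lands@6:L; in-air after throw: [b3@6:L b2@7:R b1@8:L]
Beat 3 (R): throw ball4 h=8 -> lands@11:R; in-air after throw: [b3@6:L b2@7:R b1@8:L b4@11:R]
Beat 4 (L): throw ball5 h=6 -> lands@10:L; in-air after throw: [b3@6:L b2@7:R b1@8:L b5@10:L b4@11:R]
Beat 5 (R): throw ball6 h=4 -> lands@9:R; in-air after throw: [b3@6:L b2@7:R b1@8:L b6@9:R b5@10:L b4@11:R]

Answer: ball3:lands@6:L ball2:lands@7:R ball1:lands@8:L ball5:lands@10:L ball4:lands@11:R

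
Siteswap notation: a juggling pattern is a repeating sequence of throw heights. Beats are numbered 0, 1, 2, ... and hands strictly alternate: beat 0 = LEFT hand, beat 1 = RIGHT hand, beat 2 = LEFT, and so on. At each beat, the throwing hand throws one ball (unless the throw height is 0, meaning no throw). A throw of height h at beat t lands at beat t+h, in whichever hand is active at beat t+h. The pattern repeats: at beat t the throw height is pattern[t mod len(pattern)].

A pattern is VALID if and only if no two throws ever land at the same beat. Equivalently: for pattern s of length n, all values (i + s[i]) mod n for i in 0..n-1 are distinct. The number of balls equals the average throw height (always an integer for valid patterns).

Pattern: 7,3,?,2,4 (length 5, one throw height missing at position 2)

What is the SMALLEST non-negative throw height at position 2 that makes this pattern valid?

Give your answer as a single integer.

Answer: 4

Derivation:
i=0: (0 + 7) mod 5 = 2
i=1: (1 + 3) mod 5 = 4
i=2: s[i]=? (unknown)
i=3: (3 + 2) mod 5 = 0
i=4: (4 + 4) mod 5 = 3
Known residues: [0, 2, 3, 4]; need a permutation of 0..4, so missing residue r = 1
Need (2 + s) mod 5 = 1; smallest s = (1 - 2) mod 5 = 4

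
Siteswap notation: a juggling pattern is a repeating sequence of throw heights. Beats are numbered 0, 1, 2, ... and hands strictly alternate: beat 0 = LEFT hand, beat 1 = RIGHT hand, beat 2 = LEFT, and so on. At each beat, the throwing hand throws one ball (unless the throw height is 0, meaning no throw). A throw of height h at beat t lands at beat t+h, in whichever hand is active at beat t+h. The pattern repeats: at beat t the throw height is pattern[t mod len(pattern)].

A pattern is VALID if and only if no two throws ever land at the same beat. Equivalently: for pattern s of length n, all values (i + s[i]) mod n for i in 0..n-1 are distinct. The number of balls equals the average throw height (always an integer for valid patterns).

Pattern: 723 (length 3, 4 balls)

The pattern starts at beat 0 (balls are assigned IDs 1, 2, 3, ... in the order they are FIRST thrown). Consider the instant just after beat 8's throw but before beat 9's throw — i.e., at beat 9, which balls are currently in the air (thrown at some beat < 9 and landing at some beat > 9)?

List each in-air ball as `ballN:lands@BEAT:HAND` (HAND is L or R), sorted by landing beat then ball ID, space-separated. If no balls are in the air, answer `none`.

Beat 0 (L): throw ball1 h=7 -> lands@7:R; in-air after throw: [b1@7:R]
Beat 1 (R): throw ball2 h=2 -> lands@3:R; in-air after throw: [b2@3:R b1@7:R]
Beat 2 (L): throw ball3 h=3 -> lands@5:R; in-air after throw: [b2@3:R b3@5:R b1@7:R]
Beat 3 (R): throw ball2 h=7 -> lands@10:L; in-air after throw: [b3@5:R b1@7:R b2@10:L]
Beat 4 (L): throw ball4 h=2 -> lands@6:L; in-air after throw: [b3@5:R b4@6:L b1@7:R b2@10:L]
Beat 5 (R): throw ball3 h=3 -> lands@8:L; in-air after throw: [b4@6:L b1@7:R b3@8:L b2@10:L]
Beat 6 (L): throw ball4 h=7 -> lands@13:R; in-air after throw: [b1@7:R b3@8:L b2@10:L b4@13:R]
Beat 7 (R): throw ball1 h=2 -> lands@9:R; in-air after throw: [b3@8:L b1@9:R b2@10:L b4@13:R]
Beat 8 (L): throw ball3 h=3 -> lands@11:R; in-air after throw: [b1@9:R b2@10:L b3@11:R b4@13:R]
Beat 9 (R): throw ball1 h=7 -> lands@16:L; in-air after throw: [b2@10:L b3@11:R b4@13:R b1@16:L]

Answer: ball2:lands@10:L ball3:lands@11:R ball4:lands@13:R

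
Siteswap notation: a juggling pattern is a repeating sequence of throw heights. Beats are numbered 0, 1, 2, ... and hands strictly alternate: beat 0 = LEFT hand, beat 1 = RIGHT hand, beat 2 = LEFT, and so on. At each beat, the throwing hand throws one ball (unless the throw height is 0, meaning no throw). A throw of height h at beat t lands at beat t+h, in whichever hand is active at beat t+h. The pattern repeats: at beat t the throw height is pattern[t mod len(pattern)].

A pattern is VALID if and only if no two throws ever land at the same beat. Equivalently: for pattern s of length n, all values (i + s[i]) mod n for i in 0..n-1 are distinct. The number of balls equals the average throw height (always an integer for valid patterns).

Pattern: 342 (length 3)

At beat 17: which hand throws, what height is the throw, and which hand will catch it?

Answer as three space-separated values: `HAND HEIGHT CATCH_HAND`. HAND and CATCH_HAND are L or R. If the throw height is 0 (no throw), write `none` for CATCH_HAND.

Answer: R 2 R

Derivation:
Beat 17: 17 mod 2 = 1, so hand = R
Throw height = pattern[17 mod 3] = pattern[2] = 2
Lands at beat 17+2=19, 19 mod 2 = 1, so catch hand = R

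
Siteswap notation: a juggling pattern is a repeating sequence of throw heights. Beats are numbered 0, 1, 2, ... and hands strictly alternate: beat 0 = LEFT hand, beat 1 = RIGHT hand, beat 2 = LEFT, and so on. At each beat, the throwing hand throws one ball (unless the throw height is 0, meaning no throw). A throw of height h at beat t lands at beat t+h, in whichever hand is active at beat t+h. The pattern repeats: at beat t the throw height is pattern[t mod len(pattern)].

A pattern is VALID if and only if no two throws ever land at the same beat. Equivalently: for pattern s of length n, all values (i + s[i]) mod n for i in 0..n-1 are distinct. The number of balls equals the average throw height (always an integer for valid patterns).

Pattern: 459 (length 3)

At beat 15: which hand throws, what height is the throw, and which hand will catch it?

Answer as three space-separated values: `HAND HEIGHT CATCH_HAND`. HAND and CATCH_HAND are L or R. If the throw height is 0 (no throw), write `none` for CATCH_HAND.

Answer: R 4 R

Derivation:
Beat 15: 15 mod 2 = 1, so hand = R
Throw height = pattern[15 mod 3] = pattern[0] = 4
Lands at beat 15+4=19, 19 mod 2 = 1, so catch hand = R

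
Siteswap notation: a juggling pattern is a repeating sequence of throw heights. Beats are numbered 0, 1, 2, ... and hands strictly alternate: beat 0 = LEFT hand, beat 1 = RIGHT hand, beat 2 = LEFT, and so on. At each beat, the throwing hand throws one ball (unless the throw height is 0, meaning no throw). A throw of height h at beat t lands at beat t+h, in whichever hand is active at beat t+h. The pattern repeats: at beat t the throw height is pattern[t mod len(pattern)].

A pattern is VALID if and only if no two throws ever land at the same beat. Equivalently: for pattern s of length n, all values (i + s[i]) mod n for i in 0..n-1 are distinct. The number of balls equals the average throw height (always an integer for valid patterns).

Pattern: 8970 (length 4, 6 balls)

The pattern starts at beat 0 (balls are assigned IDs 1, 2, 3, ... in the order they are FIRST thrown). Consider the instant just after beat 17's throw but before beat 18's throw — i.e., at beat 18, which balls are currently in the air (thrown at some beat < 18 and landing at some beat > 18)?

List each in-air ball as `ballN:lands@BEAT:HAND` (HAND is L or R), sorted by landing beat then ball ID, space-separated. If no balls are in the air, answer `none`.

Beat 0 (L): throw ball1 h=8 -> lands@8:L; in-air after throw: [b1@8:L]
Beat 1 (R): throw ball2 h=9 -> lands@10:L; in-air after throw: [b1@8:L b2@10:L]
Beat 2 (L): throw ball3 h=7 -> lands@9:R; in-air after throw: [b1@8:L b3@9:R b2@10:L]
Beat 4 (L): throw ball4 h=8 -> lands@12:L; in-air after throw: [b1@8:L b3@9:R b2@10:L b4@12:L]
Beat 5 (R): throw ball5 h=9 -> lands@14:L; in-air after throw: [b1@8:L b3@9:R b2@10:L b4@12:L b5@14:L]
Beat 6 (L): throw ball6 h=7 -> lands@13:R; in-air after throw: [b1@8:L b3@9:R b2@10:L b4@12:L b6@13:R b5@14:L]
Beat 8 (L): throw ball1 h=8 -> lands@16:L; in-air after throw: [b3@9:R b2@10:L b4@12:L b6@13:R b5@14:L b1@16:L]
Beat 9 (R): throw ball3 h=9 -> lands@18:L; in-air after throw: [b2@10:L b4@12:L b6@13:R b5@14:L b1@16:L b3@18:L]
Beat 10 (L): throw ball2 h=7 -> lands@17:R; in-air after throw: [b4@12:L b6@13:R b5@14:L b1@16:L b2@17:R b3@18:L]
Beat 12 (L): throw ball4 h=8 -> lands@20:L; in-air after throw: [b6@13:R b5@14:L b1@16:L b2@17:R b3@18:L b4@20:L]
Beat 13 (R): throw ball6 h=9 -> lands@22:L; in-air after throw: [b5@14:L b1@16:L b2@17:R b3@18:L b4@20:L b6@22:L]
Beat 14 (L): throw ball5 h=7 -> lands@21:R; in-air after throw: [b1@16:L b2@17:R b3@18:L b4@20:L b5@21:R b6@22:L]
Beat 16 (L): throw ball1 h=8 -> lands@24:L; in-air after throw: [b2@17:R b3@18:L b4@20:L b5@21:R b6@22:L b1@24:L]
Beat 17 (R): throw ball2 h=9 -> lands@26:L; in-air after throw: [b3@18:L b4@20:L b5@21:R b6@22:L b1@24:L b2@26:L]
Beat 18 (L): throw ball3 h=7 -> lands@25:R; in-air after throw: [b4@20:L b5@21:R b6@22:L b1@24:L b3@25:R b2@26:L]

Answer: ball4:lands@20:L ball5:lands@21:R ball6:lands@22:L ball1:lands@24:L ball2:lands@26:L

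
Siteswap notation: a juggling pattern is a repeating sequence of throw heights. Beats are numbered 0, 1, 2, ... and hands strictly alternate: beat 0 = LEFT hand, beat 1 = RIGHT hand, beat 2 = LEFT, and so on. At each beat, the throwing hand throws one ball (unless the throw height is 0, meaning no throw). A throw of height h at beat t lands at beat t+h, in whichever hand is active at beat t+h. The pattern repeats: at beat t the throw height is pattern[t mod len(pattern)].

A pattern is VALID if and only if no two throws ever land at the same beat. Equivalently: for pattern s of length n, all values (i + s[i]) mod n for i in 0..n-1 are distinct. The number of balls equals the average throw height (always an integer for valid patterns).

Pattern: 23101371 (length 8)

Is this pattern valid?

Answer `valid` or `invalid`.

Answer: invalid

Derivation:
i=0: (i + s[i]) mod n = (0 + 2) mod 8 = 2
i=1: (i + s[i]) mod n = (1 + 3) mod 8 = 4
i=2: (i + s[i]) mod n = (2 + 1) mod 8 = 3
i=3: (i + s[i]) mod n = (3 + 0) mod 8 = 3
i=4: (i + s[i]) mod n = (4 + 1) mod 8 = 5
i=5: (i + s[i]) mod n = (5 + 3) mod 8 = 0
i=6: (i + s[i]) mod n = (6 + 7) mod 8 = 5
i=7: (i + s[i]) mod n = (7 + 1) mod 8 = 0
Residues: [2, 4, 3, 3, 5, 0, 5, 0], distinct: False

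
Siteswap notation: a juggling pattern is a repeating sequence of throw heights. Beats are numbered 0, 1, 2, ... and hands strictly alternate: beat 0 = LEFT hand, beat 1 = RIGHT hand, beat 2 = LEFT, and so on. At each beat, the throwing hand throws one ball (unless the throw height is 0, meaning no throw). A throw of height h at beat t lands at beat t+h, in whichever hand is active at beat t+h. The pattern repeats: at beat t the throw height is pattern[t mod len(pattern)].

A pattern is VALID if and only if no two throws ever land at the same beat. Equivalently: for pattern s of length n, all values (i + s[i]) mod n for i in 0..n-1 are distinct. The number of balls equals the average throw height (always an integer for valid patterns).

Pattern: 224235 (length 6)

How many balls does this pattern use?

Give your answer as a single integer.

Answer: 3

Derivation:
Pattern = [2, 2, 4, 2, 3, 5], length n = 6
  position 0: throw height = 2, running sum = 2
  position 1: throw height = 2, running sum = 4
  position 2: throw height = 4, running sum = 8
  position 3: throw height = 2, running sum = 10
  position 4: throw height = 3, running sum = 13
  position 5: throw height = 5, running sum = 18
Total sum = 18; balls = sum / n = 18 / 6 = 3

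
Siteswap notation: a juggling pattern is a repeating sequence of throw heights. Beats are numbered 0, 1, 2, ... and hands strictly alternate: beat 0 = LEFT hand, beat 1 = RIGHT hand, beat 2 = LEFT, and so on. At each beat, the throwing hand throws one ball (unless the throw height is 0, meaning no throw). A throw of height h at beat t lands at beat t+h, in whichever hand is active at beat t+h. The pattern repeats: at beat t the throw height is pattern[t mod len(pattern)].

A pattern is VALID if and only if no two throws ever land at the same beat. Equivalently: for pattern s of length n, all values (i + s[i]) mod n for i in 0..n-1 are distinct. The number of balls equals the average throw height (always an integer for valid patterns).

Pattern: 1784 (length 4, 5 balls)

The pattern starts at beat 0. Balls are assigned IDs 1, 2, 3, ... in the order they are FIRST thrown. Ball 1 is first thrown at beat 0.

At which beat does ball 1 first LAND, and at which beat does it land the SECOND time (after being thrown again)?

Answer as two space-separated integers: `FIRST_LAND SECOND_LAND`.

Answer: 1 8

Derivation:
Beat 0 (L): throw ball1 h=1 -> lands@1:R; in-air after throw: [b1@1:R]
Beat 1 (R): throw ball1 h=7 -> lands@8:L; in-air after throw: [b1@8:L]
Beat 2 (L): throw ball2 h=8 -> lands@10:L; in-air after throw: [b1@8:L b2@10:L]
Beat 3 (R): throw ball3 h=4 -> lands@7:R; in-air after throw: [b3@7:R b1@8:L b2@10:L]
Beat 4 (L): throw ball4 h=1 -> lands@5:R; in-air after throw: [b4@5:R b3@7:R b1@8:L b2@10:L]
Beat 5 (R): throw ball4 h=7 -> lands@12:L; in-air after throw: [b3@7:R b1@8:L b2@10:L b4@12:L]
Beat 6 (L): throw ball5 h=8 -> lands@14:L; in-air after throw: [b3@7:R b1@8:L b2@10:L b4@12:L b5@14:L]
Beat 7 (R): throw ball3 h=4 -> lands@11:R; in-air after throw: [b1@8:L b2@10:L b3@11:R b4@12:L b5@14:L]
Beat 8 (L): throw ball1 h=1 -> lands@9:R; in-air after throw: [b1@9:R b2@10:L b3@11:R b4@12:L b5@14:L]
Ball 1: thrown@0 h=1 -> first land @1; rethrown@1 h=7 -> second land @8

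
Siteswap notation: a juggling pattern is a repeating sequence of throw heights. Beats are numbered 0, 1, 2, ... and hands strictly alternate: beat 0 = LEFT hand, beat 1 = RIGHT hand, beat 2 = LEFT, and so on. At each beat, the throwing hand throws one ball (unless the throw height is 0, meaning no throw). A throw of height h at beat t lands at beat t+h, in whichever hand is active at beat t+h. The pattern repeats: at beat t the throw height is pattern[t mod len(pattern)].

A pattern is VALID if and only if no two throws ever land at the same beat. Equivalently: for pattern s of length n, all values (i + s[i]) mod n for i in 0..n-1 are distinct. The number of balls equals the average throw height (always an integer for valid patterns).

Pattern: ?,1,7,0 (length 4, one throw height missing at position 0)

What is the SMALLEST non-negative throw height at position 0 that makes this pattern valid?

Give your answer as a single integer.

i=0: s[i]=? (unknown)
i=1: (1 + 1) mod 4 = 2
i=2: (2 + 7) mod 4 = 1
i=3: (3 + 0) mod 4 = 3
Known residues: [1, 2, 3]; need a permutation of 0..3, so missing residue r = 0
Need (0 + s) mod 4 = 0; smallest s = (0 - 0) mod 4 = 0

Answer: 0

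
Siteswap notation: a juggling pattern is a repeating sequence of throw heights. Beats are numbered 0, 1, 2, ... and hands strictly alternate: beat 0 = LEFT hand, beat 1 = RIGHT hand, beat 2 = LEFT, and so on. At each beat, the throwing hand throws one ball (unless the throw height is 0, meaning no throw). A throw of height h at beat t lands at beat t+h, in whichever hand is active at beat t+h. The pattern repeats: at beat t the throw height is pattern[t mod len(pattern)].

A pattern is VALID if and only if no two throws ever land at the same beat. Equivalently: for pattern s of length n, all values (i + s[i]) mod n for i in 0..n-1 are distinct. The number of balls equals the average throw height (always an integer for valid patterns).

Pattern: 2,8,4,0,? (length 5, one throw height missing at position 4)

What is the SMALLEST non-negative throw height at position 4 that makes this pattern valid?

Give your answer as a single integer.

Answer: 1

Derivation:
i=0: (0 + 2) mod 5 = 2
i=1: (1 + 8) mod 5 = 4
i=2: (2 + 4) mod 5 = 1
i=3: (3 + 0) mod 5 = 3
i=4: s[i]=? (unknown)
Known residues: [1, 2, 3, 4]; need a permutation of 0..4, so missing residue r = 0
Need (4 + s) mod 5 = 0; smallest s = (0 - 4) mod 5 = 1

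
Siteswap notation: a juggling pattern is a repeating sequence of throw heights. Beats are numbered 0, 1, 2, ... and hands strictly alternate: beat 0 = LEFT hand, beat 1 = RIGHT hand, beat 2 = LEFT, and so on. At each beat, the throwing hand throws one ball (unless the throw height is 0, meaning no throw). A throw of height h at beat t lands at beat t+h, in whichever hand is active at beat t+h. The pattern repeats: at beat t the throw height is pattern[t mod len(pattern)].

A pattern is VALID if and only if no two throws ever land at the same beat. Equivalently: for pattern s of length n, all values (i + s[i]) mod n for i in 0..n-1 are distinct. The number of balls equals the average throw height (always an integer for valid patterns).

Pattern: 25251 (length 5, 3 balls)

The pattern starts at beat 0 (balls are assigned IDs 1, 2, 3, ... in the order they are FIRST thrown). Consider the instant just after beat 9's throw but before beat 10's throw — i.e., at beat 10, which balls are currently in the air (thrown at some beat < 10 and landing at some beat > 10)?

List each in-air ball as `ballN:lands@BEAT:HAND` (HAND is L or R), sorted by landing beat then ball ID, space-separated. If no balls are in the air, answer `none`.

Beat 0 (L): throw ball1 h=2 -> lands@2:L; in-air after throw: [b1@2:L]
Beat 1 (R): throw ball2 h=5 -> lands@6:L; in-air after throw: [b1@2:L b2@6:L]
Beat 2 (L): throw ball1 h=2 -> lands@4:L; in-air after throw: [b1@4:L b2@6:L]
Beat 3 (R): throw ball3 h=5 -> lands@8:L; in-air after throw: [b1@4:L b2@6:L b3@8:L]
Beat 4 (L): throw ball1 h=1 -> lands@5:R; in-air after throw: [b1@5:R b2@6:L b3@8:L]
Beat 5 (R): throw ball1 h=2 -> lands@7:R; in-air after throw: [b2@6:L b1@7:R b3@8:L]
Beat 6 (L): throw ball2 h=5 -> lands@11:R; in-air after throw: [b1@7:R b3@8:L b2@11:R]
Beat 7 (R): throw ball1 h=2 -> lands@9:R; in-air after throw: [b3@8:L b1@9:R b2@11:R]
Beat 8 (L): throw ball3 h=5 -> lands@13:R; in-air after throw: [b1@9:R b2@11:R b3@13:R]
Beat 9 (R): throw ball1 h=1 -> lands@10:L; in-air after throw: [b1@10:L b2@11:R b3@13:R]
Beat 10 (L): throw ball1 h=2 -> lands@12:L; in-air after throw: [b2@11:R b1@12:L b3@13:R]

Answer: ball2:lands@11:R ball3:lands@13:R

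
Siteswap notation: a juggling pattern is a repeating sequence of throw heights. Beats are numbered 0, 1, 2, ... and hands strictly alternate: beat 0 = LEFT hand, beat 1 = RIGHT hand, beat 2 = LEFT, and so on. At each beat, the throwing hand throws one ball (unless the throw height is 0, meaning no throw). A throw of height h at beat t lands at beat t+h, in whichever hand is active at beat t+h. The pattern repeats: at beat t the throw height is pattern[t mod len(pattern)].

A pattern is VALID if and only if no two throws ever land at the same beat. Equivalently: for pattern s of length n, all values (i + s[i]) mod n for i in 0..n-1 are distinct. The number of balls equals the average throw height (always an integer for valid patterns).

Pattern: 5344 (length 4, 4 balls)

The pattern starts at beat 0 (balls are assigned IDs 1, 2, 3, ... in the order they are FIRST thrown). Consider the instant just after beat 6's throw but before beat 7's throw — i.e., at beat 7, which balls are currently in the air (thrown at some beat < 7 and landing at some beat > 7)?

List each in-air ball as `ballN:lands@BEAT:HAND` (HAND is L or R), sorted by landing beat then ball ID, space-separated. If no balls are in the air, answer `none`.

Beat 0 (L): throw ball1 h=5 -> lands@5:R; in-air after throw: [b1@5:R]
Beat 1 (R): throw ball2 h=3 -> lands@4:L; in-air after throw: [b2@4:L b1@5:R]
Beat 2 (L): throw ball3 h=4 -> lands@6:L; in-air after throw: [b2@4:L b1@5:R b3@6:L]
Beat 3 (R): throw ball4 h=4 -> lands@7:R; in-air after throw: [b2@4:L b1@5:R b3@6:L b4@7:R]
Beat 4 (L): throw ball2 h=5 -> lands@9:R; in-air after throw: [b1@5:R b3@6:L b4@7:R b2@9:R]
Beat 5 (R): throw ball1 h=3 -> lands@8:L; in-air after throw: [b3@6:L b4@7:R b1@8:L b2@9:R]
Beat 6 (L): throw ball3 h=4 -> lands@10:L; in-air after throw: [b4@7:R b1@8:L b2@9:R b3@10:L]
Beat 7 (R): throw ball4 h=4 -> lands@11:R; in-air after throw: [b1@8:L b2@9:R b3@10:L b4@11:R]

Answer: ball1:lands@8:L ball2:lands@9:R ball3:lands@10:L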